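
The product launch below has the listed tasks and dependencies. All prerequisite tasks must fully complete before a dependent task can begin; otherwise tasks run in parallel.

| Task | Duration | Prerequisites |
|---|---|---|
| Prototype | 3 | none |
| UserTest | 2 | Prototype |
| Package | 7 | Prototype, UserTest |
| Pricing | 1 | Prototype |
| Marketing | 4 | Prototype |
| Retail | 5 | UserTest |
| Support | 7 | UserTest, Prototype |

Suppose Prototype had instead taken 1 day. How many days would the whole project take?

As given, the longest chain is Prototype→UserTest→Package = 3+2+7 = 12, so the finish is 12 days.
Prototype lies on that path, so at 1 day the path becomes 10 days.
No other chain overtakes it, so the finish is 10 days.

10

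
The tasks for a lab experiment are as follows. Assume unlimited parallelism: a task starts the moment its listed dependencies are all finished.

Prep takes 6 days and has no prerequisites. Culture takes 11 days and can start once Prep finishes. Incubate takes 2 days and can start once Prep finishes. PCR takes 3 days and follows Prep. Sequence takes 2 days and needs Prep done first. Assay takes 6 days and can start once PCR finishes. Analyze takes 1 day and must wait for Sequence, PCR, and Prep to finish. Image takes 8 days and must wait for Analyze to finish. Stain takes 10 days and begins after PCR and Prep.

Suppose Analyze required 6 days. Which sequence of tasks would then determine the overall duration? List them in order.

Prep, PCR, Analyze, Image

Actual critical path: Prep→PCR→Stain = 6+3+10 = 19 ⇒ 19 days.
Analyze has 1 day of float (longest path through it is 18).
New critical path: Prep→PCR→Analyze→Image = 6+3+6+8 = 23 ⇒ 23 days.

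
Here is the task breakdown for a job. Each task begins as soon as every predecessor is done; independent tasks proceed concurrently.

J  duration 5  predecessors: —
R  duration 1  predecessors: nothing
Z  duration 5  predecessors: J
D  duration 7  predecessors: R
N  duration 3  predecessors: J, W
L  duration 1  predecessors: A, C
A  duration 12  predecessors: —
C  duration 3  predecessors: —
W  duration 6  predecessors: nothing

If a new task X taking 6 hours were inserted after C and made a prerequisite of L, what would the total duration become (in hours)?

Originally the schedule takes 13 hours.
With X inserted, L now waits for max(A, C, X).
New critical path: A→L = 12+1 = 13 ⇒ 13 hours.

13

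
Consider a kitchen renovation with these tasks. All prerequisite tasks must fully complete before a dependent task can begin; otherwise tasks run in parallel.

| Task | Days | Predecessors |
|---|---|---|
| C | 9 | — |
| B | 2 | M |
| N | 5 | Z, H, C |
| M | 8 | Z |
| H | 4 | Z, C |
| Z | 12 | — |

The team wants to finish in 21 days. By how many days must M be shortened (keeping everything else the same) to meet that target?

1

Current finish: 22 days; target: 21.
M is on every critical path, so each day cut from M cuts the finish by one (this holds down to a finish of 21).
Need 22 − 21 = 1 day off M → M becomes 7 days, finish becomes 21.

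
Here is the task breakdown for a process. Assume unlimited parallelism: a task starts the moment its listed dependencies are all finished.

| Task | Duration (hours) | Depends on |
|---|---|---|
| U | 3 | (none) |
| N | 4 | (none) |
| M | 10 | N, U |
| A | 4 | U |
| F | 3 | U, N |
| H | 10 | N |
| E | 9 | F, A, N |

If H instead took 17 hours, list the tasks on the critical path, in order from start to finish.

As given, the longest chain is U→A→E = 3+4+9 = 16, so the finish is 16 hours.
The longest path through H is only 14 hours, so H has float 2.
New critical path: N→H = 4+17 = 21 ⇒ 21 hours.

N, H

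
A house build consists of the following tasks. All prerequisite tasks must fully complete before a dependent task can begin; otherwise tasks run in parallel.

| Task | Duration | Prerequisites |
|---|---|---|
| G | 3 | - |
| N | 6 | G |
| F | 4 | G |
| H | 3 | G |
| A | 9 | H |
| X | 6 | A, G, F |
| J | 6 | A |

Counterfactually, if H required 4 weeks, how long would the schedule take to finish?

Baseline: G→H→A→X = 3+3+9+6 = 21 → 21 weeks.
H is on the critical path; changing it to 4 makes that path 22 weeks.
That remains the longest chain; total 22 weeks.

22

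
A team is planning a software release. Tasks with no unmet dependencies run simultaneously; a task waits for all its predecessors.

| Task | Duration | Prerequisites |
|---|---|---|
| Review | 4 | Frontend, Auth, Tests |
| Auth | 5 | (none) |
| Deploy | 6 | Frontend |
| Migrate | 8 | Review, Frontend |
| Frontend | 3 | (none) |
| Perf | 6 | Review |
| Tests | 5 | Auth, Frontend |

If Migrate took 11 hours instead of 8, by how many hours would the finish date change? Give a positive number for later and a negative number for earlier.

3

Actual critical path: Auth→Tests→Review→Migrate = 5+5+4+8 = 22 ⇒ 22 hours.
Migrate is on the critical path; changing it to 11 makes that path 25 hours.
The critical path is still Auth→Tests→Review→Migrate; finish is now 25 hours.
Change in finish: 25 − 22 = +3 hours.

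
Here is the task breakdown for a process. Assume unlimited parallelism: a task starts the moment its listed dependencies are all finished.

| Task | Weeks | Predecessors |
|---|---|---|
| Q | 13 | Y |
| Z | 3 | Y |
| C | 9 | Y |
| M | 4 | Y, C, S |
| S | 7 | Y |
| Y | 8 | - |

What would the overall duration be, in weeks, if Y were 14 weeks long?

27

Critical path before the change: Y→C→M = 8+9+4 = 21 giving 21 weeks.
Since Y is critical, the +6 change carries straight to that chain (now 27 weeks).
That remains the longest chain; total 27 weeks.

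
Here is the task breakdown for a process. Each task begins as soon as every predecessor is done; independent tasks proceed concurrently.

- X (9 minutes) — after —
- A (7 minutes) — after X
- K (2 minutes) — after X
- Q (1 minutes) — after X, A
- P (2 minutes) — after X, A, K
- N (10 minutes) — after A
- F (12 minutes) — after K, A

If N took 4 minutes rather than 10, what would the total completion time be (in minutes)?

Actual critical path: X→A→F = 9+7+12 = 28 ⇒ 28 minutes.
The longest path through N is only 26 minutes, so N has float 2.
That remains the longest chain; total 28 minutes.

28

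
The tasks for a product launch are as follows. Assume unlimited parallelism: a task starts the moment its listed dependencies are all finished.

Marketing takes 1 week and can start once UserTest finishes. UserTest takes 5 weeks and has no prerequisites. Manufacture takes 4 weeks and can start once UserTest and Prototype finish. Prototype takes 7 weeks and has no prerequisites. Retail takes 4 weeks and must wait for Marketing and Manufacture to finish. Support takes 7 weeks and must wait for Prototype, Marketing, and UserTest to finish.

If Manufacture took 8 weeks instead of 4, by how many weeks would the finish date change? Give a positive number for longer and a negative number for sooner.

The binding path is Prototype→Manufacture→Retail = 7+4+4 = 15; finish at 15 weeks.
Manufacture lies on that path, so at 8 weeks the path becomes 19 weeks.
The critical path is still Prototype→Manufacture→Retail; finish is now 19 weeks.
Change in finish: 19 − 15 = +4 weeks.

4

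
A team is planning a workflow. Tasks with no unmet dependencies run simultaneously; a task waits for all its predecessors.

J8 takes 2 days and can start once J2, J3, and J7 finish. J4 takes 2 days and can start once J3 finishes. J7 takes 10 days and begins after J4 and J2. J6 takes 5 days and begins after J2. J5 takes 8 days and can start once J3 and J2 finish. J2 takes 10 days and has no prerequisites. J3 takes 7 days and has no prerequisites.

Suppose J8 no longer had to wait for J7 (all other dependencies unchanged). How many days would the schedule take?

20

Original critical path: J2→J7→J8 = 10+10+2 = 22 ⇒ 22 days.
Without J7→J8, J8's earliest start moves from 20 to 10.
The longest chain is now J2→J7 = 10+10 = 20, so the schedule takes 20 days.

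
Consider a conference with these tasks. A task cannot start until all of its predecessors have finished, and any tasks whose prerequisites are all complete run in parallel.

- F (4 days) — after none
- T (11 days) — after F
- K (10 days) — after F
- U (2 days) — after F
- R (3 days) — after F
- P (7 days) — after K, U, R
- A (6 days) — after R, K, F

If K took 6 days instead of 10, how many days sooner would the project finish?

4

The binding path is F→K→P = 4+10+7 = 21; finish at 21 days.
K lies on that path, so at 6 days the path becomes 17 days.
No other chain overtakes it, so the finish is 17 days.
Change in finish: 17 − 21 = -4 days.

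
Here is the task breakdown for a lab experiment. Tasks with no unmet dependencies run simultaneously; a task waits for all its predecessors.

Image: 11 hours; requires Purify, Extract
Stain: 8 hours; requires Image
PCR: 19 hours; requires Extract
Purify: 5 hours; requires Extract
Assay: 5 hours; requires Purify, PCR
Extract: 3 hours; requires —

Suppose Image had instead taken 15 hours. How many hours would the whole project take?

Baseline: Extract→Purify→Image→Stain = 3+5+11+8 = 27 → 27 hours.
Since Image is critical, the +4 change carries straight to that chain (now 31 hours).
No other chain overtakes it, so the finish is 31 hours.

31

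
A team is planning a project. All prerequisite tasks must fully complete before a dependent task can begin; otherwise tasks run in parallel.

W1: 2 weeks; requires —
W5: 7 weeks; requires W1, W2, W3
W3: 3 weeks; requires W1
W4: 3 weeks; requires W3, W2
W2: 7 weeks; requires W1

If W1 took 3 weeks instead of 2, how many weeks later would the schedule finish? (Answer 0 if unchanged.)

1

The binding path is W1→W2→W5 = 2+7+7 = 16; finish at 16 weeks.
W1 is on the critical path; changing it to 3 makes that path 17 weeks.
That remains the longest chain; total 17 weeks.
Change in finish: 17 − 16 = +1 weeks.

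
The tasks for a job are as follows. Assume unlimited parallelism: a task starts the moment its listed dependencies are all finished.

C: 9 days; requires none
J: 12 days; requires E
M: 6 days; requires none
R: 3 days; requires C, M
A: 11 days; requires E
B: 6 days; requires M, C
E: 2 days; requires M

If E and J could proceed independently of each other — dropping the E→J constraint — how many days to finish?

19

Original critical path: M→E→J = 6+2+12 = 20 ⇒ 20 days.
Without E→J, J's earliest start moves from 8 to 0.
After: M→E→A = 6+2+11 = 19 → 19 days.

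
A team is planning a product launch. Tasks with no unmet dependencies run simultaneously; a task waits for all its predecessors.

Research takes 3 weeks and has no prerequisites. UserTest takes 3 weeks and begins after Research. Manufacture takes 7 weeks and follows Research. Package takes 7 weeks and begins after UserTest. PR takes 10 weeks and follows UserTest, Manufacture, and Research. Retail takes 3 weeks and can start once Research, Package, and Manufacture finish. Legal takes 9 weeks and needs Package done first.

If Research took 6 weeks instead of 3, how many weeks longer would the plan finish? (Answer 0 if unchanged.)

Critical path before the change: Research→UserTest→Package→Legal = 3+3+7+9 = 22 giving 22 weeks.
Research is on the critical path; changing it to 6 makes that path 25 weeks.
The critical path is still Research→UserTest→Package→Legal; finish is now 25 weeks.
Change in finish: 25 − 22 = +3 weeks.

3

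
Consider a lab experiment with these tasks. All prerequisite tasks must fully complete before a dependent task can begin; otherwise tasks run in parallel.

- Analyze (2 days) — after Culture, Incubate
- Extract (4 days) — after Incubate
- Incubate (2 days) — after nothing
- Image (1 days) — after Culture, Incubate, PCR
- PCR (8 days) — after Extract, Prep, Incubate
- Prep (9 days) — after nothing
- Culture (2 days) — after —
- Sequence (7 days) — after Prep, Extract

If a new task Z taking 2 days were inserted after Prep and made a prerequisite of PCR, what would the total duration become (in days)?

20

Originally the plan takes 18 days.
With Z inserted, PCR now waits for max(Extract, Prep, Incubate, Z).
New critical path: Prep→Z→PCR→Image = 9+2+8+1 = 20 ⇒ 20 days.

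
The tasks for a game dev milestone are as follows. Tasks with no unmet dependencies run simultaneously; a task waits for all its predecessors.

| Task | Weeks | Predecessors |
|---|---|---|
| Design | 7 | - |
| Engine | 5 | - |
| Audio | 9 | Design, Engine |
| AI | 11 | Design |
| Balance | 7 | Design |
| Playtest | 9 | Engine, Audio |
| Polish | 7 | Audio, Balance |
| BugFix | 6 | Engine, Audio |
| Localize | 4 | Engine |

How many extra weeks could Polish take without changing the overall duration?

2

The longest chain is Design→Audio→Playtest = 7+9+9 = 25; overall finish 25 weeks.
Longest path through Polish: 23 weeks (earliest finish 23, latest finish 25).
Float = 25 − 23 = 2.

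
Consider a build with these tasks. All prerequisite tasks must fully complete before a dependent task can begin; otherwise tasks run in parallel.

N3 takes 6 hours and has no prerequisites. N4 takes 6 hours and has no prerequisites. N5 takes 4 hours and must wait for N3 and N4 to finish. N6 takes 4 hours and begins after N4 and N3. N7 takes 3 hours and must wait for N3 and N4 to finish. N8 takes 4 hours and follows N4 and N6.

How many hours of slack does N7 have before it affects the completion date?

Critical path: N3→N6→N8 = 6+4+4 = 14, so the finish is 14 hours.
Longest path through N7: 9 hours (earliest finish 9, latest finish 14).
So N7 can slip 14 − 9 = 5 hours.

5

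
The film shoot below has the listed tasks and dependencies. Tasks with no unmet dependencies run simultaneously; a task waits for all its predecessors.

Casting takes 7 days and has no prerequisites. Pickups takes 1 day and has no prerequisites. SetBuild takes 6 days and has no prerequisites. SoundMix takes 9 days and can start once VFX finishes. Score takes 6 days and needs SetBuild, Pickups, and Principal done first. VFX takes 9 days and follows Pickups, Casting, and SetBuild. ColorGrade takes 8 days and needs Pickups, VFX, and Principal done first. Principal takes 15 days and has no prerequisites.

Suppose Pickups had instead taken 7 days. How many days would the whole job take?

Actual critical path: Casting→VFX→SoundMix = 7+9+9 = 25 ⇒ 25 days.
Pickups is off the critical path — its longest chain is 19 days, giving 6 of slack.
That remains the longest chain; total 25 days.

25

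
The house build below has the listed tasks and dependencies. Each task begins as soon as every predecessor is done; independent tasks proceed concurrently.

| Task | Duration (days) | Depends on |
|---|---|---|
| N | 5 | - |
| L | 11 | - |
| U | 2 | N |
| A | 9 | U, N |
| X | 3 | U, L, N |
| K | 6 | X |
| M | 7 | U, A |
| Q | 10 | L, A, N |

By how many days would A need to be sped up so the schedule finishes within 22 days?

4

Current finish: 26 days; target: 22.
A is on every critical path, so each day cut from A cuts the finish by one (this holds down to a finish of 21).
Need 26 − 22 = 4 days off A → A becomes 5 days, finish becomes 22.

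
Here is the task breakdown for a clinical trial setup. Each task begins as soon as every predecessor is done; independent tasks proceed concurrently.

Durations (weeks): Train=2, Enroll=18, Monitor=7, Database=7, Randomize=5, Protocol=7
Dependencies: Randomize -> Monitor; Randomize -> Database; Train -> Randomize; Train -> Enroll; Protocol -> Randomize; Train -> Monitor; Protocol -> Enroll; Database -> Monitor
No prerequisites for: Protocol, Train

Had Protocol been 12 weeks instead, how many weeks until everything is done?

The binding path is Protocol→Randomize→Database→Monitor = 7+5+7+7 = 26; finish at 26 weeks.
Protocol lies on that path, so at 12 weeks the path becomes 31 weeks.
The critical path is still Protocol→Randomize→Database→Monitor; finish is now 31 weeks.

31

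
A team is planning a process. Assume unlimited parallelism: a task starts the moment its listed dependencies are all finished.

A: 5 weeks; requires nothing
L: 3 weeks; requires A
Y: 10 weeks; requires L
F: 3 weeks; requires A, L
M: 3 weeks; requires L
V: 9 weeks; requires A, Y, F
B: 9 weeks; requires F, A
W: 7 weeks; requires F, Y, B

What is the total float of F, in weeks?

0

Critical path: A→L→Y→V = 5+3+10+9 = 27, so the finish is 27 weeks.
Longest path through F: 27 weeks (earliest finish 11, latest finish 11).
So F can slip 11 − 11 = 0 weeks.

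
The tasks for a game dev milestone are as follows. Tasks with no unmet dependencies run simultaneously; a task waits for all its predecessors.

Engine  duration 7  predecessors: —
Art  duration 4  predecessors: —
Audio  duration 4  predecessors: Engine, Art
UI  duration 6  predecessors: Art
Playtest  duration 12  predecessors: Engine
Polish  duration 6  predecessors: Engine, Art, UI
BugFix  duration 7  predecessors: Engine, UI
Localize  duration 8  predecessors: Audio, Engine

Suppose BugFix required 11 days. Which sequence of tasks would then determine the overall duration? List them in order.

As given, the longest chain is Engine→Audio→Localize = 7+4+8 = 19, so the finish is 19 days.
BugFix is off the critical path — its longest chain is 17 days, giving 2 of slack.
The binding chain switches to Art→UI→BugFix = 4+6+11 = 21; finish 21 days.

Art, UI, BugFix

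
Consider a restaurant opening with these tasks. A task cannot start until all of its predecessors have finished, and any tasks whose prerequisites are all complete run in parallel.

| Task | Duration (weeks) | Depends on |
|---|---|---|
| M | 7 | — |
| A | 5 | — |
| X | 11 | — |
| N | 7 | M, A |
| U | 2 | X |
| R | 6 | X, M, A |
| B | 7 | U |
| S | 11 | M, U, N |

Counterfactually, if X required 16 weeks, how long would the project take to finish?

29

As given, the longest chain is M→N→S = 7+7+11 = 25, so the finish is 25 weeks.
The longest path through X is only 24 weeks, so X has float 1.
Now X→U→S = 16+2+11 = 29 is longest, so the finish becomes 29 weeks.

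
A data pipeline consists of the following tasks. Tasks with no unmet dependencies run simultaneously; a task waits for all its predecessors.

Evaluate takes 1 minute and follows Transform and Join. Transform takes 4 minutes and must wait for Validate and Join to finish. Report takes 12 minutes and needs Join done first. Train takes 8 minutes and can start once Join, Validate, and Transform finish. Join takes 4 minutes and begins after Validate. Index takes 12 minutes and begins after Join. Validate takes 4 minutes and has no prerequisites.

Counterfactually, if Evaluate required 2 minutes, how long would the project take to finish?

20

The binding path is Validate→Join→Transform→Train = 4+4+4+8 = 20; finish at 20 minutes.
The longest path through Evaluate is only 13 minutes, so Evaluate has float 7.
The critical path is still Validate→Join→Transform→Train; finish is now 20 minutes.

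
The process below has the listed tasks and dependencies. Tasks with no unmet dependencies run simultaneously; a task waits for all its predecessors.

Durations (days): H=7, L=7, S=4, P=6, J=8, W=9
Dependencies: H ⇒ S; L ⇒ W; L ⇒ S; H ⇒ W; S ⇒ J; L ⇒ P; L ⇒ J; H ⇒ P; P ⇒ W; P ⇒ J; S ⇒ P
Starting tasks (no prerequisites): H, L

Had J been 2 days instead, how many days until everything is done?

26

Baseline: H→S→P→W = 7+4+6+9 = 26 → 26 days.
J is off the critical path — its longest chain is 25 days, giving 1 of slack.
That remains the longest chain; total 26 days.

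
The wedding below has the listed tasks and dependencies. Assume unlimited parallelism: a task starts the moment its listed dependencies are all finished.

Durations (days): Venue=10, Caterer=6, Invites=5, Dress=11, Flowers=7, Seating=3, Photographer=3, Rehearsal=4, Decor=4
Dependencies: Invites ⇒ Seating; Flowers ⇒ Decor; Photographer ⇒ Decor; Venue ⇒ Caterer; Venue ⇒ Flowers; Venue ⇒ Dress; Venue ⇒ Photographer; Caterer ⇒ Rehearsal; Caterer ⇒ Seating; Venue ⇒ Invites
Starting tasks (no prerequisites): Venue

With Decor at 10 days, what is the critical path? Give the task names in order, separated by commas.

Venue, Flowers, Decor

As given, the longest chain is Venue→Flowers→Decor = 10+7+4 = 21, so the finish is 21 days.
Decor lies on that path, so at 10 days the path becomes 27 days.
The critical path is still Venue→Flowers→Decor; finish is now 27 days.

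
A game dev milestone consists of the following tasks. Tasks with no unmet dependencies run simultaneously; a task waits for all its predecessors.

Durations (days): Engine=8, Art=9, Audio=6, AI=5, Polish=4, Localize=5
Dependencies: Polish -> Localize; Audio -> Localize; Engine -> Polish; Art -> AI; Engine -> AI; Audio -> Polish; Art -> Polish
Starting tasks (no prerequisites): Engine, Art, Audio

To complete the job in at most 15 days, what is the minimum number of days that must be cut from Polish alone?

3

Current finish: 18 days; target: 15.
Polish is on every critical path, so each day cut from Polish cuts the finish by one (this holds down to a finish of 15).
Need 18 − 15 = 3 days off Polish → Polish becomes 1 day, finish becomes 15.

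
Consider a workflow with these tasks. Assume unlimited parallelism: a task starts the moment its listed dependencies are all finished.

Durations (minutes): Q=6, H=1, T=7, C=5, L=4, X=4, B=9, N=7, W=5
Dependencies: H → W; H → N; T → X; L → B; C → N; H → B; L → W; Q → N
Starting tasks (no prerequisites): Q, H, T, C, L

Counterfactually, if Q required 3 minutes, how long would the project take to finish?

Baseline: Q→N = 6+7 = 13 → 13 minutes.
Q is on the critical path; changing it to 3 makes that path 10 minutes.
Now L→B = 4+9 = 13 is longest, so the finish becomes 13 minutes.

13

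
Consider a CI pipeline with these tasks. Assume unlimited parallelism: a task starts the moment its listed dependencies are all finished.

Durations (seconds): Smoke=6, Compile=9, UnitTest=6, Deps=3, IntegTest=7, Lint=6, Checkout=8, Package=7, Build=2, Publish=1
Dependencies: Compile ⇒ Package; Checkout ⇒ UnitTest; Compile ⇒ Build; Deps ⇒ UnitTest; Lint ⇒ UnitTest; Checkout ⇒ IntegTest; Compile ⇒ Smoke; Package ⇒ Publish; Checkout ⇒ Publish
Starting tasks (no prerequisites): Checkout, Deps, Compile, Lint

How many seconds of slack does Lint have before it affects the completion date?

Compile→Package→Publish = 9+7+1 = 17 sets the makespan at 17 seconds.
Longest path through Lint: 12 seconds (earliest finish 6, latest finish 11).
So Lint can slip 11 − 6 = 5 seconds.

5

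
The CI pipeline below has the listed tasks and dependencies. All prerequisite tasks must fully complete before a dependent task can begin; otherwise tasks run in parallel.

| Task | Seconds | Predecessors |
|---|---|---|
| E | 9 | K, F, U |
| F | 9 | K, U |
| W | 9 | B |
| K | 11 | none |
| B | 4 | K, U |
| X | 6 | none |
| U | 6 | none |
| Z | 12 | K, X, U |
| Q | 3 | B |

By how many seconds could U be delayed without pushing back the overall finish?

5

Critical path: K→F→E = 11+9+9 = 29, so the finish is 29 seconds.
Longest path through U: 24 seconds (earliest finish 6, latest finish 11).
Slack of U = 5 − 0 = 5 seconds.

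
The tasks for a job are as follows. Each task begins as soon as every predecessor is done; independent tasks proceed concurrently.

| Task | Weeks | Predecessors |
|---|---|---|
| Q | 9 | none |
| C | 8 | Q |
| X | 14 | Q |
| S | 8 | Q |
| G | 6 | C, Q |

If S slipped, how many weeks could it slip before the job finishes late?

Q→C→G = 9+8+6 = 23 sets the makespan at 23 weeks.
Longest path through S: 17 weeks (earliest finish 17, latest finish 23).
Float = 23 − 17 = 6.

6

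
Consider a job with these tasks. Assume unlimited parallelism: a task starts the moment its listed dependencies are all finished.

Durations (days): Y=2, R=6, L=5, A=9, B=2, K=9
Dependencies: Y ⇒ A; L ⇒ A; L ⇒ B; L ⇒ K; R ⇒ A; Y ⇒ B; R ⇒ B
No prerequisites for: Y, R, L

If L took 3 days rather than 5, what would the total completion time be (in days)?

Baseline: R→A = 6+9 = 15 → 15 days.
L is off the critical path — its longest chain is 14 days, giving 1 of slack.
No other chain overtakes it, so the finish is 15 days.

15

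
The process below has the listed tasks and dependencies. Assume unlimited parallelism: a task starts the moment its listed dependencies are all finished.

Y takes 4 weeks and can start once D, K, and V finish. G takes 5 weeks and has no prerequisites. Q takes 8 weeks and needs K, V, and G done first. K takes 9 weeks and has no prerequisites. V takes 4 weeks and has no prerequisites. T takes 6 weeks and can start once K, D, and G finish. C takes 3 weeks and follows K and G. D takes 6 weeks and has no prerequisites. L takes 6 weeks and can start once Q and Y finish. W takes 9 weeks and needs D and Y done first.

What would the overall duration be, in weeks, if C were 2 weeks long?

Critical path before the change: K→Q→L = 9+8+6 = 23 giving 23 weeks.
C is off the critical path — its longest chain is 12 weeks, giving 11 of slack.
The critical path is still K→Q→L; finish is now 23 weeks.

23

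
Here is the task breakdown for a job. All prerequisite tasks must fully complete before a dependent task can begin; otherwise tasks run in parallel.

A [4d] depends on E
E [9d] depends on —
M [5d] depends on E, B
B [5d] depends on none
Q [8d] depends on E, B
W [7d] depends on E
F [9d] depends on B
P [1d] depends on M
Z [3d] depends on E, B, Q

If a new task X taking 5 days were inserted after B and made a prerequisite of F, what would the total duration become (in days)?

20

Originally the plan takes 20 days.
With X inserted, F now waits for max(B, X).
New critical path: E→Q→Z = 9+8+3 = 20 ⇒ 20 days.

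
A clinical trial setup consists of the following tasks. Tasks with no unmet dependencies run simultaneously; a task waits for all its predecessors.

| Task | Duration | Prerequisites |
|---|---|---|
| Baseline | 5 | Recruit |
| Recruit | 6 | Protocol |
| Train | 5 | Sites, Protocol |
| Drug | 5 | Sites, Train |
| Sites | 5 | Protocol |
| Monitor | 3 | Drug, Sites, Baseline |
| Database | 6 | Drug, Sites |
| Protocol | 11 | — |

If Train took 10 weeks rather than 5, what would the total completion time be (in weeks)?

Critical path before the change: Protocol→Sites→Train→Drug→Database = 11+5+5+5+6 = 32 giving 32 weeks.
Since Train is critical, the +5 change carries straight to that chain (now 37 weeks).
The critical path is still Protocol→Sites→Train→Drug→Database; finish is now 37 weeks.

37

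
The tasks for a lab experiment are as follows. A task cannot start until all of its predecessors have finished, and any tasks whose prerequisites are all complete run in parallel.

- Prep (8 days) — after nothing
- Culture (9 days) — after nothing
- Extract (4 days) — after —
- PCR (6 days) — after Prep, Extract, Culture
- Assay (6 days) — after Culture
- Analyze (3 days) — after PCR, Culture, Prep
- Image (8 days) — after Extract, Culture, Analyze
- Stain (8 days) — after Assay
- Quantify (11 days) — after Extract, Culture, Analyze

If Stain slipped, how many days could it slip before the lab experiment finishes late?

Critical path: Culture→PCR→Analyze→Quantify = 9+6+3+11 = 29, so the finish is 29 days.
Stain finishes as early as 23 and must finish by 29.
Float = 29 − 23 = 6.

6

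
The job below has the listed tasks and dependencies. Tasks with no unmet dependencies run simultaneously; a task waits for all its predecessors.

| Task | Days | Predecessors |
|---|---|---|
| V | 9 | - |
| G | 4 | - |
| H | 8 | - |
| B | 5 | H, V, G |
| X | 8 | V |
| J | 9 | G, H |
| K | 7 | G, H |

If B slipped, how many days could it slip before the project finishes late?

3

The longest chain is V→X = 9+8 = 17; overall finish 17 days.
Longest path through B: 14 days (earliest finish 14, latest finish 17).
Float = 17 − 14 = 3.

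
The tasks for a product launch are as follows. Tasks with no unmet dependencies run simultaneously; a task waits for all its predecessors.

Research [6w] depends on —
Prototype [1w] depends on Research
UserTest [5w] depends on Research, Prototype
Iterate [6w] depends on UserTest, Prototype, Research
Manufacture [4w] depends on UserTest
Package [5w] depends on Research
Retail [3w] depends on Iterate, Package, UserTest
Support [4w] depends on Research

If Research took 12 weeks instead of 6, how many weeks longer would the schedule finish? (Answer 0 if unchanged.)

The binding path is Research→Prototype→UserTest→Iterate→Retail = 6+1+5+6+3 = 21; finish at 21 weeks.
Research is on the critical path; changing it to 12 makes that path 27 weeks.
No other chain overtakes it, so the finish is 27 weeks.
Change in finish: 27 − 21 = +6 weeks.

6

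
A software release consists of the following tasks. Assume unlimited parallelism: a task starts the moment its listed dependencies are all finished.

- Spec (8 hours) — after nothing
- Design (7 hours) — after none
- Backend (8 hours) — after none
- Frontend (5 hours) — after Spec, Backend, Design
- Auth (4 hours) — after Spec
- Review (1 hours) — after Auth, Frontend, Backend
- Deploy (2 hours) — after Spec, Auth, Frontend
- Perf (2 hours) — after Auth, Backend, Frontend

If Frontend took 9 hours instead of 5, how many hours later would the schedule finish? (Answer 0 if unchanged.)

4

As given, the longest chain is Spec→Frontend→Deploy = 8+5+2 = 15, so the finish is 15 hours.
Frontend lies on that path, so at 9 hours the path becomes 19 hours.
The critical path is still Spec→Frontend→Deploy; finish is now 19 hours.
Change in finish: 19 − 15 = +4 hours.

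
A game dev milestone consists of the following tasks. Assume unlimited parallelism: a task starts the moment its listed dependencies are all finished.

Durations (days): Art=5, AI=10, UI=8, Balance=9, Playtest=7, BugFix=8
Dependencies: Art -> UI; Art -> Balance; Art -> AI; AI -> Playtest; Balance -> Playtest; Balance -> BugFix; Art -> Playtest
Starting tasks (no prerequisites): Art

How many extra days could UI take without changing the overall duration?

9

Art→AI→Playtest = 5+10+7 = 22 sets the makespan at 22 days.
UI finishes as early as 13 and must finish by 22.
So UI can slip 22 − 13 = 9 days.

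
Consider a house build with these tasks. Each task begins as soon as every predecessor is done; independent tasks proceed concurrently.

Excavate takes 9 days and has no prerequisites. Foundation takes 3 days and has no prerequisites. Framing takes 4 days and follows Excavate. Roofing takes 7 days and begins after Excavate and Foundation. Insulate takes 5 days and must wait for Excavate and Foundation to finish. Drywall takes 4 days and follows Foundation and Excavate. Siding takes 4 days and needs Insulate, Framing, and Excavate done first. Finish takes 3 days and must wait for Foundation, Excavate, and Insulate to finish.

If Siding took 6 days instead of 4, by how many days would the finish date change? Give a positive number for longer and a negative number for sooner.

2

Baseline: Excavate→Insulate→Siding = 9+5+4 = 18 → 18 days.
Since Siding is critical, the +2 change carries straight to that chain (now 20 days).
No other chain overtakes it, so the finish is 20 days.
Change in finish: 20 − 18 = +2 days.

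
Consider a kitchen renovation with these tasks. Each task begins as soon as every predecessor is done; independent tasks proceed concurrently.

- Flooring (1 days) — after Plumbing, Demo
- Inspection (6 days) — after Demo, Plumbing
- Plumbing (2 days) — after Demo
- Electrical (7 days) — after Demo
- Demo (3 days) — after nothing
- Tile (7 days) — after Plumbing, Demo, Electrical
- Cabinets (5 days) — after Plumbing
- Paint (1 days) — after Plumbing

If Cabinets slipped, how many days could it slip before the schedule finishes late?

The longest chain is Demo→Electrical→Tile = 3+7+7 = 17; overall finish 17 days.
Cabinets finishes as early as 10 and must finish by 17.
Float = 17 − 10 = 7.

7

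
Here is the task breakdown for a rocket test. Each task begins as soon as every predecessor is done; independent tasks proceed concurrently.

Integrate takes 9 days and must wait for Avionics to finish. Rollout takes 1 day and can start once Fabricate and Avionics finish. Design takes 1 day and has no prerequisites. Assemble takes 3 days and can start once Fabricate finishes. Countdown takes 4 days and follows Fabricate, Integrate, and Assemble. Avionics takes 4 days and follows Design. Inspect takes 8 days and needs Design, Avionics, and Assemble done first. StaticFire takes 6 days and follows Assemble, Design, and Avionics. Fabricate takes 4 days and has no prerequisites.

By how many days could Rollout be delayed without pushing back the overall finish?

12

Critical path: Design→Avionics→Integrate→Countdown = 1+4+9+4 = 18, so the finish is 18 days.
Rollout finishes as early as 6 and must finish by 18.
Float = 18 − 6 = 12.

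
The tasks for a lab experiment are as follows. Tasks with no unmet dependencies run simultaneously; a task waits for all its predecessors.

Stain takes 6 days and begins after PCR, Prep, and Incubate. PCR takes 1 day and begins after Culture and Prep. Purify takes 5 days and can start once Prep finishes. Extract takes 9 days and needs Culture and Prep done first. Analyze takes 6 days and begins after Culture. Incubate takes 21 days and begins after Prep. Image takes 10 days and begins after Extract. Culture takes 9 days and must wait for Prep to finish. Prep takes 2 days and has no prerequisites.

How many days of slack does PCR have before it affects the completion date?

The longest chain is Prep→Culture→Extract→Image = 2+9+9+10 = 30; overall finish 30 days.
The longest chain containing PCR totals 18 days.
Float = 30 − 18 = 12.

12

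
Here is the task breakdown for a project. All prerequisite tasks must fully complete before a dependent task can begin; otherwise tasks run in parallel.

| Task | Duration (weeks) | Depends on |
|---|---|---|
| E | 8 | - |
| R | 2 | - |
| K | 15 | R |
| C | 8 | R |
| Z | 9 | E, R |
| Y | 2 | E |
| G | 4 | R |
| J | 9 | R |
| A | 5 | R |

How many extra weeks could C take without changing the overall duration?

The longest chain is E→Z = 8+9 = 17; overall finish 17 weeks.
Longest path through C: 10 weeks (earliest finish 10, latest finish 17).
Slack of C = 9 − 2 = 7 weeks.

7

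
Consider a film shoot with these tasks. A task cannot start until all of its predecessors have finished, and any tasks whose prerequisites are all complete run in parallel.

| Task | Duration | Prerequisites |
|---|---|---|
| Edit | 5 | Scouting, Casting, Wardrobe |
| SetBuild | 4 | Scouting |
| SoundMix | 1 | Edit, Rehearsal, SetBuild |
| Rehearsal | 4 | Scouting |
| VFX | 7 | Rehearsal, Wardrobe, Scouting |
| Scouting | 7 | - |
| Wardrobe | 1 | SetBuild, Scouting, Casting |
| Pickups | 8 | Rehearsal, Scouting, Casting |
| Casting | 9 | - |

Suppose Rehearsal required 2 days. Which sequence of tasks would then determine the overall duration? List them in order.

Scouting, SetBuild, Wardrobe, VFX

The binding path is Scouting→Rehearsal→Pickups = 7+4+8 = 19; finish at 19 days.
Rehearsal lies on that path, so at 2 days the path becomes 17 days.
New critical path: Scouting→SetBuild→Wardrobe→VFX = 7+4+1+7 = 19 ⇒ 19 days.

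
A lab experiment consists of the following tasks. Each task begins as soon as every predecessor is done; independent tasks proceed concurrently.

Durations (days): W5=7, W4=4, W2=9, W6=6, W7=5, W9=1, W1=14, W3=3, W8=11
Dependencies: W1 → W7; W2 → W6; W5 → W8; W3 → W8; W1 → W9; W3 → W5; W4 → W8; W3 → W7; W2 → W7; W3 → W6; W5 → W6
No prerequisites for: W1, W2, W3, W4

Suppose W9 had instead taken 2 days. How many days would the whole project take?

Baseline: W3→W5→W8 = 3+7+11 = 21 → 21 days.
The longest path through W9 is only 15 days, so W9 has float 6.
No other chain overtakes it, so the finish is 21 days.

21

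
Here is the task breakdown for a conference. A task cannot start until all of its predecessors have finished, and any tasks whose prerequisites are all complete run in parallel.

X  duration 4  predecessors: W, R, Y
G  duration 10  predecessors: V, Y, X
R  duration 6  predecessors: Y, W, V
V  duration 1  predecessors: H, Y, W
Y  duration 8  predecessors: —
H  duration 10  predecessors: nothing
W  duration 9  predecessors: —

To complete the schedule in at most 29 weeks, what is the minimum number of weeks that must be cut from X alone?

Current finish: 31 weeks; target: 29.
X is on every critical path, so each week cut from X cuts the finish by one (this holds down to a finish of 28).
Need 31 − 29 = 2 weeks off X → X becomes 2 weeks, finish becomes 29.

2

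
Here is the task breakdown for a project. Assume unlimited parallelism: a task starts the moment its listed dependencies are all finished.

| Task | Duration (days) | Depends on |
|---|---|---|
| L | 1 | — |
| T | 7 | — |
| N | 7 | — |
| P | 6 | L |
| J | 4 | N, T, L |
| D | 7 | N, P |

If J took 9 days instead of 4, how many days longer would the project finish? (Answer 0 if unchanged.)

2

Baseline: L→P→D = 1+6+7 = 14 → 14 days.
The longest path through J is only 11 days, so J has float 3.
New critical path: T→J = 7+9 = 16 ⇒ 16 days.
Change in finish: 16 − 14 = +2 days.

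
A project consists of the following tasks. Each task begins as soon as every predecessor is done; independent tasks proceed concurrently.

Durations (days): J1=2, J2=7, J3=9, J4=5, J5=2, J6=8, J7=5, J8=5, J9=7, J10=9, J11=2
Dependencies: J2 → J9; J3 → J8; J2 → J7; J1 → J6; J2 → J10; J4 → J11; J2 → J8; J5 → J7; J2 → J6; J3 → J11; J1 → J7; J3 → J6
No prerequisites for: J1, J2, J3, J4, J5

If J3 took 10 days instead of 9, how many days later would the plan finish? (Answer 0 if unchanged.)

1

Critical path before the change: J3→J6 = 9+8 = 17 giving 17 days.
Since J3 is critical, the +1 change carries straight to that chain (now 18 days).
No other chain overtakes it, so the finish is 18 days.
Change in finish: 18 − 17 = +1 days.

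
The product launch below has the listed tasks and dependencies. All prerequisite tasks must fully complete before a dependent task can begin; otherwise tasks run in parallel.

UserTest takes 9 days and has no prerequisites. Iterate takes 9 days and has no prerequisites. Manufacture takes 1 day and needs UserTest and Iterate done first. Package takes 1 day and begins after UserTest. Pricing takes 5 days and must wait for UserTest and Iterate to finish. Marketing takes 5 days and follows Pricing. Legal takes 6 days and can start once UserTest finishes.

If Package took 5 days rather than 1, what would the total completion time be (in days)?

As given, the longest chain is UserTest→Pricing→Marketing = 9+5+5 = 19, so the finish is 19 days.
The longest path through Package is only 10 days, so Package has float 9.
The critical path is still UserTest→Pricing→Marketing; finish is now 19 days.

19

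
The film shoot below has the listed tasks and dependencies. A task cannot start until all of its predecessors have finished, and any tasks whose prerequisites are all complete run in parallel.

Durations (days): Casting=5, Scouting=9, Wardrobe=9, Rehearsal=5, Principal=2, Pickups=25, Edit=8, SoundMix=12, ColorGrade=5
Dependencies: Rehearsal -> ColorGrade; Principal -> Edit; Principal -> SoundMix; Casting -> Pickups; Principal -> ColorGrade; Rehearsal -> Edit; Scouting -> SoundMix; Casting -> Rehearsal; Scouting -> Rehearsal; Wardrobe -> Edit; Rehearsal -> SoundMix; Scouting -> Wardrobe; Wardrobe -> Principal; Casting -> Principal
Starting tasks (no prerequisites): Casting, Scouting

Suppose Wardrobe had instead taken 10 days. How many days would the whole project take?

Actual critical path: Scouting→Wardrobe→Principal→SoundMix = 9+9+2+12 = 32 ⇒ 32 days.
Wardrobe is on the critical path; changing it to 10 makes that path 33 days.
That remains the longest chain; total 33 days.

33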